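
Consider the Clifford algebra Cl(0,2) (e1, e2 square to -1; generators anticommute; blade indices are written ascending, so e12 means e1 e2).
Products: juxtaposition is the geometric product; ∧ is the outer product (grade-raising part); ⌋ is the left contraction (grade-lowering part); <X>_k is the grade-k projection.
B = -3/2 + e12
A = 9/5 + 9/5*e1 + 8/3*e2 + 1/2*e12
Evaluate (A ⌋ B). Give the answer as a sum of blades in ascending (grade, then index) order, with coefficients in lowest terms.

step 1: -16/5 + 8/3*e1 - 9/5*e2 + 9/5*e12
Answer: -16/5 + 8/3*e1 - 9/5*e2 + 9/5*e12


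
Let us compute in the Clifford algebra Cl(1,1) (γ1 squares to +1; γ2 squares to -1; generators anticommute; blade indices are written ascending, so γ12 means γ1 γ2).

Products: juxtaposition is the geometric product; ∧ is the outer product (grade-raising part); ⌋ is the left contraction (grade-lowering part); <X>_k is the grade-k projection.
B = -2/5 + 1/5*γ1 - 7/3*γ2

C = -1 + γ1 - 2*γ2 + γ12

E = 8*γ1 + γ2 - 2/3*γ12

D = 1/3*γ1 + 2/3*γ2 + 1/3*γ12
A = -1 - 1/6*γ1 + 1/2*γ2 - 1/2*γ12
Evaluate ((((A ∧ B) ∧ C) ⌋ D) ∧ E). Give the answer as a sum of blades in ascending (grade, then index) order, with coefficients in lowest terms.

step 1: 2/5 - 2/15*γ1 + 32/15*γ2 + 22/45*γ12
step 2: -2/5 + 8/15*γ1 - 44/15*γ2 - 88/45*γ12
step 3: 40/27 - 10/9*γ1 - 4/45*γ2 - 2/15*γ12
step 4: 320/27*γ1 + 40/27*γ2 - 562/405*γ12
Answer: 320/27*γ1 + 40/27*γ2 - 562/405*γ12


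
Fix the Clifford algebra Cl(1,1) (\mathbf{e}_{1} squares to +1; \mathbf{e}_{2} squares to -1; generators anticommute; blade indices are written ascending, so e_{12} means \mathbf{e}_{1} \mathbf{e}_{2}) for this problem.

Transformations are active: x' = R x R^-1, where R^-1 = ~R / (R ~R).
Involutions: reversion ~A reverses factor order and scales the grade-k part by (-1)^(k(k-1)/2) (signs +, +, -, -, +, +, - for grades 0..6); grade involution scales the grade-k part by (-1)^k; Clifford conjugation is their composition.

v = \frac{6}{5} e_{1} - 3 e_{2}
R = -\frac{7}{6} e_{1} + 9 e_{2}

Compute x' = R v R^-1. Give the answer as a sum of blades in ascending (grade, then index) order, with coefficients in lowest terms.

~R = -\frac{7}{6} e_{1} + 9 e_{2}, and R ~R = -\frac{2867}{36}, so R^-1 = ~R / (-\frac{2867}{36}).
R v = \frac{128}{5} - \frac{73}{10} e_{12}
Answer: -\frac{1290}{2867} e_{1} - \frac{39939}{14335} e_{2}


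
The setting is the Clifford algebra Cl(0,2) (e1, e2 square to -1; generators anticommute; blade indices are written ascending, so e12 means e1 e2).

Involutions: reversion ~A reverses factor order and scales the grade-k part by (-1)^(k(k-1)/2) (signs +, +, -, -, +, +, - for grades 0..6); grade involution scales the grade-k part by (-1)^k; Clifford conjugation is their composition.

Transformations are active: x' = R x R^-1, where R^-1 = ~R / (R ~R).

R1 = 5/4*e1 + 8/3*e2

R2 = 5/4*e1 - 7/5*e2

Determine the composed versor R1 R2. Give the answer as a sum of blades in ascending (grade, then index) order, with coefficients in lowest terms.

Distribute over the terms of R1 (each basis-blade product reordered to ascending indices, repeated generators contracted through their squares):
(5/4*e1) R2 = -25/16 - 7/4*e12
(8/3*e2) R2 = 56/15 - 10/3*e12
Summing the partial products and collecting blades:
Answer: 521/240 - 61/12*e12


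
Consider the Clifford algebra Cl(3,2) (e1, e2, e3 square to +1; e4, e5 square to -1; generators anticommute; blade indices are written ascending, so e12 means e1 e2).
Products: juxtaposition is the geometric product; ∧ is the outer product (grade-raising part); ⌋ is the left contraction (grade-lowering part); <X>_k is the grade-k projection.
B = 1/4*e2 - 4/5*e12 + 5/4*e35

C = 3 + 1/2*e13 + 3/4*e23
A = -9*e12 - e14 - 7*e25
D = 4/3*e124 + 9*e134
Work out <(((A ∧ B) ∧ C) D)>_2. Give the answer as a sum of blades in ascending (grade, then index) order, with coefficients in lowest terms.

step 1: 1/4*e124 - 45/4*e1235 + 5/4*e1345
step 2: 3/4*e124 - 135/4*e1235 + 15/4*e1345
step 3: 1 - 135/4*e5 + 27/4*e23 + 5*e235 + 1215/4*e245 - 45*e345
step 4: 27/4*e23
Answer: 27/4*e23


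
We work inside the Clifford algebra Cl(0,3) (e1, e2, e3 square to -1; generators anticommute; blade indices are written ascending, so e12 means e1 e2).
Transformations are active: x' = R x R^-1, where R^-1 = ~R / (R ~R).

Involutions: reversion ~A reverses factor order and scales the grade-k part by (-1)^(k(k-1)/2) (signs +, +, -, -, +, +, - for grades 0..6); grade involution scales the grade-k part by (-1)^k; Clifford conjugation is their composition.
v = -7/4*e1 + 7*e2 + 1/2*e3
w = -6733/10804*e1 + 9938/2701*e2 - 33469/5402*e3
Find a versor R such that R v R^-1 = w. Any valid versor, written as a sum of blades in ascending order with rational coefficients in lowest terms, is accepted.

R = v + w = -6410/2701*e1 + 28845/2701*e2 - 15384/2701*e3 works: the equal norms (-837/16) guarantee its sandwich swaps v into w.
Answer: -6410/2701*e1 + 28845/2701*e2 - 15384/2701*e3


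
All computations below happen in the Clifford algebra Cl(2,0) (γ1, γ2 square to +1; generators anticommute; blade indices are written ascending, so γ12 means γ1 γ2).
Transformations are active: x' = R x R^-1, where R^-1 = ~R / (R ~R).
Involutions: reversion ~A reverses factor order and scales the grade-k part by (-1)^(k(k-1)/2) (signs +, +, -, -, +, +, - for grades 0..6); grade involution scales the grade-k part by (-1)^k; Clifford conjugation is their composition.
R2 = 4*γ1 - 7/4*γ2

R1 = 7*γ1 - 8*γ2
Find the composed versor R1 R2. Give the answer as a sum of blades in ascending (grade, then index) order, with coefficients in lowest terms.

Distribute over the terms of R1 (each basis-blade product reordered to ascending indices, repeated generators contracted through their squares):
(7*γ1) R2 = 28 - 49/4*γ12
(-8*γ2) R2 = 14 + 32*γ12
Summing the partial products and collecting blades:
Answer: 42 + 79/4*γ12


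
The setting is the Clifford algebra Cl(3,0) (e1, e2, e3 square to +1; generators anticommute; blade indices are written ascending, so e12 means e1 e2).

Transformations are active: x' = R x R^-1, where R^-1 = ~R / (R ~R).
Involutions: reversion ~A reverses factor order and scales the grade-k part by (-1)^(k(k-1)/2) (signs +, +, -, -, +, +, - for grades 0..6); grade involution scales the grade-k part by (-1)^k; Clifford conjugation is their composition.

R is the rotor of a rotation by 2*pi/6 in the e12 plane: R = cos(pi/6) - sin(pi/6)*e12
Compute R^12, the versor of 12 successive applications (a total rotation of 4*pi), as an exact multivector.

Rotor phase runs at HALF the rotation angle; powers of one rotor simply add phase, so after 12 steps in e12 the phase is 12*pi/6 = 2*pi and R^12 = cos(2*pi) - sin(2*pi)*e12.
cos(2*pi) = 1 and sin(2*pi) = 0, so R^12 = 1. The total rotation 4*pi is 2 full turns, so every vector returns to itself, yet the rotor is +1, back on the identity sheet (an even number of 2*pi turns).
Answer: 1


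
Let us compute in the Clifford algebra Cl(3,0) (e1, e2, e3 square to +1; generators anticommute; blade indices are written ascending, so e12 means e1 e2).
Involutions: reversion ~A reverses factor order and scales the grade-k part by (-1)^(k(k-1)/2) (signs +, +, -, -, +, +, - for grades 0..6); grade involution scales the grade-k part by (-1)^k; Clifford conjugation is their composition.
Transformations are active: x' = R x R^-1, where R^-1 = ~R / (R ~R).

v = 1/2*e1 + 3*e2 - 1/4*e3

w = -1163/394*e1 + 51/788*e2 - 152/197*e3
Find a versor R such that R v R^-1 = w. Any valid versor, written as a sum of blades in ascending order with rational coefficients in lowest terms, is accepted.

Construction: equal norms (both 149/16) license R = v + w = -483/197*e1 + 2415/788*e2 - 805/788*e3 — nothing changes along that direction, while (v - w)/2 changes sign, so v maps onto w.
Answer: -483/197*e1 + 2415/788*e2 - 805/788*e3


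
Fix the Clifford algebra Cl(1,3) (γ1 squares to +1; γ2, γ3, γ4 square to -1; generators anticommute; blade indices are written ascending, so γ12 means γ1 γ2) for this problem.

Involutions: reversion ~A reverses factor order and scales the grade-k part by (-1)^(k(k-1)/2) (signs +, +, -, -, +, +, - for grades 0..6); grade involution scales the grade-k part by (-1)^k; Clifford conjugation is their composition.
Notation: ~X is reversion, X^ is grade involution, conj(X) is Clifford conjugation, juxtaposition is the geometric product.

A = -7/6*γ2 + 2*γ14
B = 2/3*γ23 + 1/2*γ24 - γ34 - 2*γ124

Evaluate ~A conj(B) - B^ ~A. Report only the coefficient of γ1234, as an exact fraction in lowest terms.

first term: -4*γ2 - 7/9*γ3 - 7/12*γ4 + γ12 - 2*γ13 + 7/3*γ14 - 7/6*γ234 + 4/3*γ1234
second term: 4*γ2 - 7/9*γ3 - 7/12*γ4 + γ12 - 2*γ13 - 7/3*γ14 + 7/6*γ234 - 4/3*γ1234
Answer: 8/3


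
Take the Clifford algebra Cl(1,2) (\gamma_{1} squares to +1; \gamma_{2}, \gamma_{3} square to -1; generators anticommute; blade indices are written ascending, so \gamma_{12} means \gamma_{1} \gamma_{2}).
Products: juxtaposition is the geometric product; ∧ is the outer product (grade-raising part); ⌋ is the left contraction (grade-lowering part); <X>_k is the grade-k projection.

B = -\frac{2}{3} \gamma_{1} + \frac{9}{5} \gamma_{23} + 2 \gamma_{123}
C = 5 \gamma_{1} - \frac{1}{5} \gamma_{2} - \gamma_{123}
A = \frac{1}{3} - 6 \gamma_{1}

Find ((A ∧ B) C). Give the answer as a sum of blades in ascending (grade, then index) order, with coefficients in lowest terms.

step 1: -\frac{2}{9} \gamma_{1} + \frac{3}{5} \gamma_{23} - \frac{152}{15} \gamma_{123}
step 2: -\frac{506}{45} + \frac{3}{5} \gamma_{1} - \frac{3}{25} \gamma_{3} + \frac{2}{45} \gamma_{12} + \frac{152}{75} \gamma_{13} - \frac{454}{9} \gamma_{23} + 3 \gamma_{123}
Answer: -\frac{506}{45} + \frac{3}{5} \gamma_{1} - \frac{3}{25} \gamma_{3} + \frac{2}{45} \gamma_{12} + \frac{152}{75} \gamma_{13} - \frac{454}{9} \gamma_{23} + 3 \gamma_{123}


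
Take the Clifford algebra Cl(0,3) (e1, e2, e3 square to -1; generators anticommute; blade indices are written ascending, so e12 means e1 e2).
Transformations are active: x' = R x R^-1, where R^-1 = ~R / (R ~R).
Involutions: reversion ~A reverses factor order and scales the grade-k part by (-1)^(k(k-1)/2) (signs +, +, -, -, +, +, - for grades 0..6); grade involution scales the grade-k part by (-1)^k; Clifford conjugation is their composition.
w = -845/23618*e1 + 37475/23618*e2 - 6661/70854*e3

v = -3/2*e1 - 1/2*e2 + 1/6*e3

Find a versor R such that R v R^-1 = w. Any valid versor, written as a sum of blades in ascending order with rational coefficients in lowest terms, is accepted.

Reasoning: v^2 = w^2 = -91/36 since conjugation preserves the quadratic form; R = v + w = -18136/11809*e1 + 12833/11809*e2 + 858/11809*e3 is then valid when invertible, keeping its own part and reversing (v - w)/2.
Answer: -18136/11809*e1 + 12833/11809*e2 + 858/11809*e3


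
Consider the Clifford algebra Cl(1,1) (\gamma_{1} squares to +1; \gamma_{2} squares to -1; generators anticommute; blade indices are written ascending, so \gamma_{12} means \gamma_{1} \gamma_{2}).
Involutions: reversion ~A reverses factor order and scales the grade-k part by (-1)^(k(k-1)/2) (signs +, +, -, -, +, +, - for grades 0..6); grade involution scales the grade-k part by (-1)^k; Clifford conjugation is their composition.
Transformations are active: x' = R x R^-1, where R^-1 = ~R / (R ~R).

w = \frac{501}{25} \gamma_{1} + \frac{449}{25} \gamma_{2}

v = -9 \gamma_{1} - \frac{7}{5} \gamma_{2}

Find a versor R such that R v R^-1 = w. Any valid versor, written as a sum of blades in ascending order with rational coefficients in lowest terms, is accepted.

Why this works: both vectors square to \frac{1976}{25}, so q(v) = q(w) and R = v + w = \frac{276}{25} \gamma_{1} + \frac{414}{25} \gamma_{2} carries v to w — its own direction survives, the complement (v - w)/2 flips.
Answer: \frac{276}{25} \gamma_{1} + \frac{414}{25} \gamma_{2}


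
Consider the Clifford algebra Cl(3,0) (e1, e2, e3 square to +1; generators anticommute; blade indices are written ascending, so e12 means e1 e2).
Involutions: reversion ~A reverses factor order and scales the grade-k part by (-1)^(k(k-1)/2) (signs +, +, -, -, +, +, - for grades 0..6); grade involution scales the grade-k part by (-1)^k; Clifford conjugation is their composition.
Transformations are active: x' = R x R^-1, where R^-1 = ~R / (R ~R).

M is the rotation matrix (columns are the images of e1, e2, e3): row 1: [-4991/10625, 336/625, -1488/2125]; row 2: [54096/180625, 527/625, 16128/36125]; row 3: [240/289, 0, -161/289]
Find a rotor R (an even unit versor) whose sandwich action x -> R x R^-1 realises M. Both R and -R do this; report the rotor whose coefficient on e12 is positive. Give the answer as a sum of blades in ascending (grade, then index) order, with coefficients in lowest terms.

Method: write R = a + b12*e12 + b13*e13 + b23*e23 with a^2 + b12^2 + b13^2 + b23^2 = 1 (so R^-1 = ~R). Expanding the columns R e_j ~R gives tr M = 4a^2 - 1 and, from the antisymmetric part, M21 - M12 = -4a*b12, M13 - M31 = 4a*b13, M32 - M23 = -4a*b23.
Here tr M = -33169/180625, so a^2 = (1 + tr M)/4 = 36864/180625 and a = ±192/425. Taking a = 192/425: M21 - M12 = -43008/180625, M13 - M31 = -55296/36125, M32 - M23 = -16128/36125, giving b12 = 56/425, b13 = -72/85, b23 = 21/85, i.e. R = 192/425 + 56/425*e12 - 72/85*e13 + 21/85*e23.
Its e12 coefficient is already positive.
Answer: 192/425 + 56/425*e12 - 72/85*e13 + 21/85*e23. Recall the cover is two-to-one: with M of trace -33169/180625, both preimages act alike, and the stated e12 sign chooses the sheet.


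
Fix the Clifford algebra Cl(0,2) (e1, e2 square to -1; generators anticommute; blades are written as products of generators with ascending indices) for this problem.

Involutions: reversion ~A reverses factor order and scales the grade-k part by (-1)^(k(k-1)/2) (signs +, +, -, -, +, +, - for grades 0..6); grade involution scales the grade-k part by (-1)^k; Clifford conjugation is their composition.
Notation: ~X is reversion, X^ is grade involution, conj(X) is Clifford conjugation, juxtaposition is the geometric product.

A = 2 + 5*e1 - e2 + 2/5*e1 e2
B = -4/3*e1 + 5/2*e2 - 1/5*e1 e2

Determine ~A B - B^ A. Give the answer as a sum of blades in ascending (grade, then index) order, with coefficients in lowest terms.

first term: 1363/150 - 22/15*e1 + 98/15*e2 + 323/30*e1 e2
second term: -1363/150 + 22/15*e1 - 98/15*e2 + 323/30*e1 e2
Answer: 1363/75 - 44/15*e1 + 196/15*e2


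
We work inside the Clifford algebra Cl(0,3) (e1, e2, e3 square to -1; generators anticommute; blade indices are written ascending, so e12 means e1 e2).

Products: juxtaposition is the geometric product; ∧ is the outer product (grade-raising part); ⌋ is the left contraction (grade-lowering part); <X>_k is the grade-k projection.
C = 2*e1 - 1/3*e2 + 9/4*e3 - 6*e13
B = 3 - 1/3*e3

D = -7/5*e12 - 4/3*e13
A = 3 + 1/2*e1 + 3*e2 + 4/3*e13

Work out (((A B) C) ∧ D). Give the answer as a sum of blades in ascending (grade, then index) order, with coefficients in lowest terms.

step 1: 9 + 35/18*e1 + 9*e2 - e3 + 23/6*e13 - e23
step 2: 877/36 + 123/8*e1 - 3/4*e2 + 479/12*e3 - 1331/54*e12 - 381/8*e13 + 239/12*e23 + 959/18*e123
step 3: -6139/180*e12 - 877/27*e13 - 3413/60*e123
Answer: -6139/180*e12 - 877/27*e13 - 3413/60*e123


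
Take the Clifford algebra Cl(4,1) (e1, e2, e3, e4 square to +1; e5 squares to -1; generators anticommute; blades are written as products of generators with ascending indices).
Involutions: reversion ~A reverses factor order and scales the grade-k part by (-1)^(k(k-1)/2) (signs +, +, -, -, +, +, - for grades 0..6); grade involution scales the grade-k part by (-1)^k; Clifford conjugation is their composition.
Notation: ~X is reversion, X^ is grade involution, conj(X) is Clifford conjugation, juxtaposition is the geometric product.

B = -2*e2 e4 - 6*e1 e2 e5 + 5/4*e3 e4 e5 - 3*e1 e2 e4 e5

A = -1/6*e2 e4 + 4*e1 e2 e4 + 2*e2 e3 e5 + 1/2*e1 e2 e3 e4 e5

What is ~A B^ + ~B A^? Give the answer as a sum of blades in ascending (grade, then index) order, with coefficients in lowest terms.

first term: 1/3 - 8*e1 + 3/2*e3 - 12*e5 - 5/8*e1 e2 - 12*e1 e3 + 1/2*e1 e5 - 5/2*e2 e4 + 3*e3 e4 + 24*e4 e5 - 6*e1 e3 e4 - e1 e3 e5 - e1 e4 e5 + 5/24*e2 e3 e5 - 4*e3 e4 e5 - 5*e1 e2 e3 e5
second term: 1/3 + 8*e1 - 3/2*e3 + 12*e5 + 5/8*e1 e2 + 12*e1 e3 - 1/2*e1 e5 + 5/2*e2 e4 - 3*e3 e4 - 24*e4 e5 - 6*e1 e3 e4 - e1 e3 e5 - e1 e4 e5 + 5/24*e2 e3 e5 - 4*e3 e4 e5 - 5*e1 e2 e3 e5
Answer: 2/3 - 12*e1 e3 e4 - 2*e1 e3 e5 - 2*e1 e4 e5 + 5/12*e2 e3 e5 - 8*e3 e4 e5 - 10*e1 e2 e3 e5


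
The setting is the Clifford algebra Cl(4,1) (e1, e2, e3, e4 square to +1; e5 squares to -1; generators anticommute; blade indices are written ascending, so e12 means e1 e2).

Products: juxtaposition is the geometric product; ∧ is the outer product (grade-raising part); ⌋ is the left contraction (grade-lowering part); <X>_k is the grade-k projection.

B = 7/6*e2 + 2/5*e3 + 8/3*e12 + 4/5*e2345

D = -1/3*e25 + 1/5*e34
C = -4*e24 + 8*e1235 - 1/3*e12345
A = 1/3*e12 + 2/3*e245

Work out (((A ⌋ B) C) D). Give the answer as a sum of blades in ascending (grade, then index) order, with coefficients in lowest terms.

step 1: -8/9 + 8/15*e3
step 2: 32/9*e24 + 64/15*e125 + 32/15*e234 - 64/9*e1235 - 8/45*e1245 + 8/27*e12345
step 3: -64/45*e1 - 32/75*e2 - 64/27*e13 - 8/135*e14 - 32/45*e23 + 32/27*e45 - 8/135*e125 - 8/81*e134 - 32/45*e345 + 8/225*e1235 - 64/45*e1245 + 64/75*e12345
Answer: -64/45*e1 - 32/75*e2 - 64/27*e13 - 8/135*e14 - 32/45*e23 + 32/27*e45 - 8/135*e125 - 8/81*e134 - 32/45*e345 + 8/225*e1235 - 64/45*e1245 + 64/75*e12345


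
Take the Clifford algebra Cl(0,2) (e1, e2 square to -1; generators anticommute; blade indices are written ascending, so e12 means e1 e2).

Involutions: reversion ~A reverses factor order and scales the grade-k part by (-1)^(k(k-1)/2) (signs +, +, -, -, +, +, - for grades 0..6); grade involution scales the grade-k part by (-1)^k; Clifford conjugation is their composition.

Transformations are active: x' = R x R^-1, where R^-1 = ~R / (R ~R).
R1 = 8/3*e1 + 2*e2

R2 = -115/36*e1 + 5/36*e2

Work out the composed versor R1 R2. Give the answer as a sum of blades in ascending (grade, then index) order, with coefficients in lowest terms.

Distribute over the terms of R1 (each basis-blade product reordered to ascending indices, repeated generators contracted through their squares):
(8/3*e1) R2 = 230/27 + 10/27*e12
(2*e2) R2 = -5/18 + 115/18*e12
Summing the partial products and collecting blades:
Answer: 445/54 + 365/54*e12


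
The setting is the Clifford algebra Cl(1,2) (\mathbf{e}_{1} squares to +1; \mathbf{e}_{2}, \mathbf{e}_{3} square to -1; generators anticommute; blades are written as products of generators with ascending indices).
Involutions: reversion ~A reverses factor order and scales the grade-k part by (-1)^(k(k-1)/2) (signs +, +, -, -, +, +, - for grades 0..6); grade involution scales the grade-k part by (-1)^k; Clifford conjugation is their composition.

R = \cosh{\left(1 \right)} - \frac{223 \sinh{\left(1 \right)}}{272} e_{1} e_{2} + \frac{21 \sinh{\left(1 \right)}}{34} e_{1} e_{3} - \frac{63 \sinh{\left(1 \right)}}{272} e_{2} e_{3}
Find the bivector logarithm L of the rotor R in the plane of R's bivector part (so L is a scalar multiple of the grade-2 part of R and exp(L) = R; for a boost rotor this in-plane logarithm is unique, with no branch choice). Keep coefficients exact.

The scalar part of R is \cosh{\left(1 \right)}, which determines |rapidity| via cosh; the sign lives in the bivector part, and pairing them (bivector part over sinh of the rapidity = the plane) gives the unique in-plane L = rapidity * plane.
Concretely: cosh(rapidity) = \cosh{\left(1 \right)} gives rapidity = ±1, and since rapidity/sinh(rapidity) is even the sign is immaterial: L = (rapidity/sinh(rapidity)) * <R>_2 = (\frac{1}{\sinh{\left(1 \right)}}) * <R>_2.
Answer: - \frac{223}{272} e_{1} e_{2} + \frac{21}{34} e_{1} e_{3} - \frac{63}{272} e_{2} e_{3}


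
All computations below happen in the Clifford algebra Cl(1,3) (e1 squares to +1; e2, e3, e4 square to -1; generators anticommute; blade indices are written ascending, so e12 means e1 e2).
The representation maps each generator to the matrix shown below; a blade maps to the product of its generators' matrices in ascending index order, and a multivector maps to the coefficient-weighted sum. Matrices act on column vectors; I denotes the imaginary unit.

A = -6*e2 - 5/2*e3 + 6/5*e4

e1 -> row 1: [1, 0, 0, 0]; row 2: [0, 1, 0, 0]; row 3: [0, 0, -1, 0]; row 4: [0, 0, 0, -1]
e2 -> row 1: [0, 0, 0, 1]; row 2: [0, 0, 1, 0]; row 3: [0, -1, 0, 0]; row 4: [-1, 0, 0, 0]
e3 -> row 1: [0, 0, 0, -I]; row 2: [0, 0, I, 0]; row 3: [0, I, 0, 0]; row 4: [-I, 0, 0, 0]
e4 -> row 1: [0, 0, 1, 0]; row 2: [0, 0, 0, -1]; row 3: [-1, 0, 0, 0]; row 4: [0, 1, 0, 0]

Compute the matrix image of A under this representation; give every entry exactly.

M = (-6)*rho(e2) + (-5/2)*rho(e3) + (6/5)*rho(e4), summed entrywise:
Answer: row 1: [0, 0, 6/5, -6 + 5*I/2]; row 2: [0, 0, -6 - 5*I/2, -6/5]; row 3: [-6/5, 6 - 5*I/2, 0, 0]; row 4: [6 + 5*I/2, 6/5, 0, 0]


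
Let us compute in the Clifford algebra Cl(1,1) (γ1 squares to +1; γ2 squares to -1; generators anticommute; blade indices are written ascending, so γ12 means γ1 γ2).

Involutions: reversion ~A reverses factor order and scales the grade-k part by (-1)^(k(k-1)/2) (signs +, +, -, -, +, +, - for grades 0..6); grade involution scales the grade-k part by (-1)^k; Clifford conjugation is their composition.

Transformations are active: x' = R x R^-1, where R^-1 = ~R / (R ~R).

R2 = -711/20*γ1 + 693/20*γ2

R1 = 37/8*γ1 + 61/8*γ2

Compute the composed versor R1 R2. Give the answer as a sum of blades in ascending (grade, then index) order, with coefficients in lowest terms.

Distribute over the terms of R1 (each basis-blade product reordered to ascending indices, repeated generators contracted through their squares):
(37/8*γ1) R2 = -26307/160 + 25641/160*γ12
(61/8*γ2) R2 = -42273/160 + 43371/160*γ12
Summing the partial products and collecting blades:
Answer: -3429/8 + 17253/40*γ12


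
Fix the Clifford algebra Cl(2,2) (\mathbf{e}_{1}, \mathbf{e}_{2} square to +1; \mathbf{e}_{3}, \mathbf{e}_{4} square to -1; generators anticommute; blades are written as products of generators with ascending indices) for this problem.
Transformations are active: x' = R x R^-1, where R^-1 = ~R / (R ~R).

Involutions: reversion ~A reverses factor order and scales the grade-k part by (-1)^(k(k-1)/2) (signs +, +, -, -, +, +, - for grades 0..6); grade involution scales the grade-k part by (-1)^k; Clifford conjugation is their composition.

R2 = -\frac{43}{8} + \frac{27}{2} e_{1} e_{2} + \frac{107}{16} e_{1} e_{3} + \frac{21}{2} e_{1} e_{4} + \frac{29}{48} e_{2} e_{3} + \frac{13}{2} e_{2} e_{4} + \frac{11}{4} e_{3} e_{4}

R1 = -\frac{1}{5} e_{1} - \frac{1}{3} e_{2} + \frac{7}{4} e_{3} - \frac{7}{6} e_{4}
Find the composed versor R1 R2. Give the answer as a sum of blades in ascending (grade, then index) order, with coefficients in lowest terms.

Distribute over the terms of R1 (each basis-blade product reordered to ascending indices, repeated generators contracted through their squares):
(-\frac{1}{5} e_{1}) R2 = \frac{43}{40} e_{1} - \frac{27}{10} e_{2} - \frac{107}{80} e_{3} - \frac{21}{10} e_{4} - \frac{29}{240} e_{1} e_{2} e_{3} - \frac{13}{10} e_{1} e_{2} e_{4} - \frac{11}{20} e_{1} e_{3} e_{4}
(-\frac{1}{3} e_{2}) R2 = \frac{9}{2} e_{1} + \frac{43}{24} e_{2} - \frac{29}{144} e_{3} - \frac{13}{6} e_{4} + \frac{107}{48} e_{1} e_{2} e_{3} + \frac{7}{2} e_{1} e_{2} e_{4} - \frac{11}{12} e_{2} e_{3} e_{4}
(\frac{7}{4} e_{3}) R2 = \frac{749}{64} e_{1} + \frac{203}{192} e_{2} - \frac{301}{32} e_{3} - \frac{77}{16} e_{4} + \frac{189}{8} e_{1} e_{2} e_{3} - \frac{147}{8} e_{1} e_{3} e_{4} - \frac{91}{8} e_{2} e_{3} e_{4}
(-\frac{7}{6} e_{4}) R2 = -\frac{49}{4} e_{1} - \frac{91}{12} e_{2} - \frac{77}{24} e_{3} + \frac{301}{48} e_{4} - \frac{63}{4} e_{1} e_{2} e_{4} - \frac{749}{96} e_{1} e_{3} e_{4} - \frac{203}{288} e_{2} e_{3} e_{4}
Summing the partial products and collecting blades:
Answer: \frac{1609}{320} e_{1} - \frac{2379}{320} e_{2} - \frac{20381}{1440} e_{3} - \frac{337}{120} e_{4} + \frac{386}{15} e_{1} e_{2} e_{3} - \frac{271}{20} e_{1} e_{2} e_{4} - \frac{12829}{480} e_{1} e_{3} e_{4} - \frac{3743}{288} e_{2} e_{3} e_{4}


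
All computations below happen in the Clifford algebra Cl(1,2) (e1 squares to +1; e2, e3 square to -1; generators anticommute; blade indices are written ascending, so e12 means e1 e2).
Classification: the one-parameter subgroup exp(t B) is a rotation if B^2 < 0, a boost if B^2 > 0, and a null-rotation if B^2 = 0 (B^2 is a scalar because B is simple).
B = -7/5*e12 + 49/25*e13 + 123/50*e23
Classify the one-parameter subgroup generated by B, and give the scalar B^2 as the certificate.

B^2 term by term: the squares give (-7/5)^2*(e12)^2 + (49/25)^2*(e13)^2 + (123/50)^2*(e23)^2 = 49/25*(+1) + 2401/625*(+1) + 15129/2500*(-1) = -1/4 (each basis 2-blade squares to minus the product of its generators' squares); cross terms between blades sharing an index anticommute and cancel. So B^2 = -1/4.
Answer: rotation, certificate B^2 = -1/4. The invariant at work: B^2 = -1/4 is unchanged by conjugation, hence its sign classifies the subgroup whatever basis B is written in.


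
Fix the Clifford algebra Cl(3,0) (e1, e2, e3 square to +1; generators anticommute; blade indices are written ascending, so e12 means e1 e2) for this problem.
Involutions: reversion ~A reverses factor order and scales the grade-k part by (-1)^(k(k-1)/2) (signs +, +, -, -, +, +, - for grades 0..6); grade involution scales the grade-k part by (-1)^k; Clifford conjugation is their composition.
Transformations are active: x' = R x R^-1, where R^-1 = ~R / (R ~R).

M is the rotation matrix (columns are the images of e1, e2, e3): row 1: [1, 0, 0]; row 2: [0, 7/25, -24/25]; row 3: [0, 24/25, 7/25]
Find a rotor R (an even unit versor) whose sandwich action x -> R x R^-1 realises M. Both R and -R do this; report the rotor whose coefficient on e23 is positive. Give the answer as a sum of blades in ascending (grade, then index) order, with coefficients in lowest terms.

Method: write R = a + b12*e12 + b13*e13 + b23*e23 with a^2 + b12^2 + b13^2 + b23^2 = 1 (so R^-1 = ~R). Expanding the columns R e_j ~R gives tr M = 4a^2 - 1 and, from the antisymmetric part, M21 - M12 = -4a*b12, M13 - M31 = 4a*b13, M32 - M23 = -4a*b23.
Here tr M = 39/25, so a^2 = (1 + tr M)/4 = 16/25 and a = ±4/5. Taking a = 4/5: M21 - M12 = 0, M13 - M31 = 0, M32 - M23 = 48/25, giving b12 = 0, b13 = 0, b23 = -3/5, i.e. R = 4/5 - 3/5*e23.
Its e23 coefficient is negative, so report the other preimage -R.
Answer: -4/5 + 3/5*e23. Uniqueness: Spin(3) -> SO(3) maps R and -R to the same rotation of trace 39/25; fixing the sign of the e23 coefficient removes the ambiguity.


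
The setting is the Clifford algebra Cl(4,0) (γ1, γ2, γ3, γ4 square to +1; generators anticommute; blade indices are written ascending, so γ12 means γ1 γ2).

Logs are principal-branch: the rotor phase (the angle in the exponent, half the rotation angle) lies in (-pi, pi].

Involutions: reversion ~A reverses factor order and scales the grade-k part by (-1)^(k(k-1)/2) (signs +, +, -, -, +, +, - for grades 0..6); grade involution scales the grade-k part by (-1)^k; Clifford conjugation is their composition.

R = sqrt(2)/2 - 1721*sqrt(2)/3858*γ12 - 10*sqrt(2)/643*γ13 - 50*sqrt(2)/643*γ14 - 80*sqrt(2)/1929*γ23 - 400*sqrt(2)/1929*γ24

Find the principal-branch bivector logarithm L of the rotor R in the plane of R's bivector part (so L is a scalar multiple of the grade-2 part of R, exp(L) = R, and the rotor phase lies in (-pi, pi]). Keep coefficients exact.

The scalar part of R is sqrt(2)/2, which fixes the principal-branch rotor phase; the unit plane is then the bivector part divided by the sine of that phase, and L is that plane scaled by the phase.
Concretely: cos(phase) = sqrt(2)/2 gives phase = ±pi/4, and since phase/sin(phase) is even the sign is immaterial: L = (phase/sin(phase)) * <R>_2 = (sqrt(2)*pi/4) * <R>_2.
Answer: -1721*pi/7716*γ12 - 5*pi/643*γ13 - 25*pi/643*γ14 - 40*pi/1929*γ23 - 200*pi/1929*γ24


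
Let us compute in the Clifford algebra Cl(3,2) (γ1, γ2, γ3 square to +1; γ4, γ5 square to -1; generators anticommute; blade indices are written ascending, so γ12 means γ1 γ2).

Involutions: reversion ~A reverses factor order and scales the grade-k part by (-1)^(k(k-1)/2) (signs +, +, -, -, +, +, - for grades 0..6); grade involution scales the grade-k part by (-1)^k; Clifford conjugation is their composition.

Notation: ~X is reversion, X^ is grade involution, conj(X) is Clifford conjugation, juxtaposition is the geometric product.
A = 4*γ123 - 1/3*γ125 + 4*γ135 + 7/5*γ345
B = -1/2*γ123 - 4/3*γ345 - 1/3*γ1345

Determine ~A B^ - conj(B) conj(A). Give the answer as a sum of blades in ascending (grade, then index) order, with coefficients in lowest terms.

first term: 58/15 + 7/15*γ1 - 4/3*γ4 + 16/3*γ14 + 2*γ25 + 1/6*γ35 + 1/9*γ234 + 4/3*γ245 - 4/9*γ1234 - 181/30*γ1245
second term: 58/15 + 7/15*γ1 - 4/3*γ4 - 16/3*γ14 - 2*γ25 - 1/6*γ35 - 1/9*γ234 - 4/3*γ245 - 4/9*γ1234 - 181/30*γ1245
Answer: 32/3*γ14 + 4*γ25 + 1/3*γ35 + 2/9*γ234 + 8/3*γ245


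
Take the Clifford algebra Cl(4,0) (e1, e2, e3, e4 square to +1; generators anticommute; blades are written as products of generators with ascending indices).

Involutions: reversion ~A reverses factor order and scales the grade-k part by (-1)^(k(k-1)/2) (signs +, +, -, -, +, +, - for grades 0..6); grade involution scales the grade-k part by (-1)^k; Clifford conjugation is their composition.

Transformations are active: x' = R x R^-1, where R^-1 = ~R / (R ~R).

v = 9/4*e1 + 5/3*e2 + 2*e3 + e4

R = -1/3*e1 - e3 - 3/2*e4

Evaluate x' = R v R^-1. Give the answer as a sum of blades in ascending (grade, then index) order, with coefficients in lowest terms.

~R = -1/3*e1 - e3 - 3/2*e4, and R ~R = 121/36, so R^-1 = ~R / (121/36).
R v = -17/4 - 5/9*e1 e2 + 19/12*e1 e3 + 73/24*e1 e4 + 5/3*e2 e3 + 5/2*e2 e4 + 2*e3 e4
Answer: -681/484*e1 - 5/3*e2 + 64/121*e3 + 338/121*e4


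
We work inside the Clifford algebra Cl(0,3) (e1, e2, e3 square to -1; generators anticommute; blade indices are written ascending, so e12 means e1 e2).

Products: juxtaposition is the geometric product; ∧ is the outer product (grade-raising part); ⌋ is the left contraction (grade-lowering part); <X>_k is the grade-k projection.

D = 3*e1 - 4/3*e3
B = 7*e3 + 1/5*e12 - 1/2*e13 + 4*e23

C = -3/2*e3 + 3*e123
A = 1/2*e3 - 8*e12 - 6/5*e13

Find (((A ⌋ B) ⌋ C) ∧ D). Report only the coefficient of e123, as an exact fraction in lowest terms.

step 1: -5/2 - 1/4*e1 + 2*e2
step 2: 15/4*e3 + 6*e13 + 3/4*e23 - 15/2*e123
step 3: -45/4*e13 + 9/4*e123
Answer: 9/4


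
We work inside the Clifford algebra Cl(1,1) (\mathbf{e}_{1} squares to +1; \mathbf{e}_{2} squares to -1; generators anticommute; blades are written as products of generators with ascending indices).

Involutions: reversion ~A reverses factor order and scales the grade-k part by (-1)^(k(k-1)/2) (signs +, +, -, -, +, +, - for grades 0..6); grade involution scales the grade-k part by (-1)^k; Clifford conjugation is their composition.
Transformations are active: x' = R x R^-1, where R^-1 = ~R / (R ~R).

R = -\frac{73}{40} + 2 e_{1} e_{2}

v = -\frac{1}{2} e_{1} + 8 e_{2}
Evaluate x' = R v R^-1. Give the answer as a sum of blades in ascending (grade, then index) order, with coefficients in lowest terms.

~R = -\frac{73}{40} - 2 e_{1} e_{2}, and R ~R = -\frac{1071}{1600}, so R^-1 = ~R / (-\frac{1071}{1600}).
R v = -\frac{1207}{80} e_{1} - \frac{68}{5} e_{2}
Answer: -\frac{10303}{126} e_{1} - \frac{5176}{63} e_{2}


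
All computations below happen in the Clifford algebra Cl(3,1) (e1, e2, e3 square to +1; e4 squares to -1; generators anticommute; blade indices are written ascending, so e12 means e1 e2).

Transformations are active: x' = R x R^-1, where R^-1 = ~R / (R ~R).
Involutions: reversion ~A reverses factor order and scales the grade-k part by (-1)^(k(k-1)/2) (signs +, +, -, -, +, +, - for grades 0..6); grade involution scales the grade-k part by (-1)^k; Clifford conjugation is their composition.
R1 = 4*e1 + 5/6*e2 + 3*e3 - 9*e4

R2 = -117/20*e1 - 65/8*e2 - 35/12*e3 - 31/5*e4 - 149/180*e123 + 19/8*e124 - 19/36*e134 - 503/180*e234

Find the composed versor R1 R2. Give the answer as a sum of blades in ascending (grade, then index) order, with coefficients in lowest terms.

Distribute over the terms of R1 (each basis-blade product reordered to ascending indices, repeated generators contracted through their squares):
(4*e1) R2 = -117/5 - 65/2*e12 - 35/3*e13 - 124/5*e14 - 149/45*e23 + 19/2*e24 - 19/9*e34 - 503/45*e1234
(5/6*e2) R2 = -325/48 + 39/8*e12 + 149/216*e13 - 95/48*e14 - 175/72*e23 - 31/6*e24 - 503/216*e34 + 95/216*e1234
(3*e3) R2 = -35/4 - 149/60*e12 + 351/20*e13 + 19/12*e14 + 195/8*e23 + 503/60*e24 - 93/5*e34 + 57/8*e1234
(-9*e4) R2 = -279/5 + 171/8*e12 - 19/4*e13 - 1053/20*e14 - 503/20*e23 - 585/8*e24 - 105/4*e34 - 149/20*e1234
Summing the partial products and collecting blades:
Answer: -22733/240 - 131/15*e12 + 1969/1080*e13 - 18683/240*e14 - 391/60*e23 - 7249/120*e24 - 53233/1080*e34 - 2987/270*e1234


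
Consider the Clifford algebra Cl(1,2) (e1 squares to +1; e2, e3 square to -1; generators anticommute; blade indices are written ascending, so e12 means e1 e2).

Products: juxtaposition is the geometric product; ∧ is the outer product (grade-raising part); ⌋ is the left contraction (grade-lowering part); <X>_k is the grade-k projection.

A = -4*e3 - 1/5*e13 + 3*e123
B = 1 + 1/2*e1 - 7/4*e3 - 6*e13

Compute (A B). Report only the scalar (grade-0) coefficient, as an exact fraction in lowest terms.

step 1: -29/5 + 473/20*e1 + 18*e2 - 39/10*e3 + 21/4*e12 + 9/5*e13 + 3/2*e23 + 3*e123
Answer: -29/5


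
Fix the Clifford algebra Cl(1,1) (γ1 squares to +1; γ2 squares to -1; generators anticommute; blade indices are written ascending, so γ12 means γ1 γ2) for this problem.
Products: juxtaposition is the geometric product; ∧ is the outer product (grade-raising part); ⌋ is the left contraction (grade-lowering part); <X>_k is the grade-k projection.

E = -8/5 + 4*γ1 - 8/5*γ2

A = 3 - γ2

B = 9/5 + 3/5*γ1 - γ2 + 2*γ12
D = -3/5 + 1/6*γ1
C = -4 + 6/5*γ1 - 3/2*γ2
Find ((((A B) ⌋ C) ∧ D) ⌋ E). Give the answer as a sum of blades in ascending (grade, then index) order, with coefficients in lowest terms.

step 1: 22/5 - 1/5*γ1 - 24/5*γ2 + 33/5*γ12
step 2: -626/25 + 132/25*γ1 - 33/5*γ2
step 3: 1878/125 - 2753/375*γ1 + 99/25*γ2 + 11/10*γ12
step 4: -88252/1875 + 7512/125*γ1 - 15024/625*γ2
Answer: -88252/1875 + 7512/125*γ1 - 15024/625*γ2


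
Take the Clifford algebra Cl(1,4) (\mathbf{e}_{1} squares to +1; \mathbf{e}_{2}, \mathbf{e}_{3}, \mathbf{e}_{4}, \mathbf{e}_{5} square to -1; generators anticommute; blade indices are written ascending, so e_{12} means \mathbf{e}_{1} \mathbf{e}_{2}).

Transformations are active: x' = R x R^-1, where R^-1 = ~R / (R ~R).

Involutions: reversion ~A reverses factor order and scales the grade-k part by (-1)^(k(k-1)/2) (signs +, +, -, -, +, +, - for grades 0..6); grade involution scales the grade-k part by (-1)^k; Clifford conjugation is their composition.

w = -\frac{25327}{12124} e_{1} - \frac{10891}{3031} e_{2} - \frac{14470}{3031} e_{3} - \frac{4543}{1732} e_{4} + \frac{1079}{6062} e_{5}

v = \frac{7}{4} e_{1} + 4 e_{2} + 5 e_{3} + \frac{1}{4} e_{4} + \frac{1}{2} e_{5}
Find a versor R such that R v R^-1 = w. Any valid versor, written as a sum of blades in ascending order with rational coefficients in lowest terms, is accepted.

Construction: equal norms (both -\frac{153}{4}) license R = v + w = -\frac{2055}{6062} e_{1} + \frac{1233}{3031} e_{2} + \frac{685}{3031} e_{3} - \frac{2055}{866} e_{4} + \frac{2055}{3031} e_{5} — nothing changes along that direction, while (v - w)/2 changes sign, so v maps onto w.
Answer: -\frac{2055}{6062} e_{1} + \frac{1233}{3031} e_{2} + \frac{685}{3031} e_{3} - \frac{2055}{866} e_{4} + \frac{2055}{3031} e_{5}


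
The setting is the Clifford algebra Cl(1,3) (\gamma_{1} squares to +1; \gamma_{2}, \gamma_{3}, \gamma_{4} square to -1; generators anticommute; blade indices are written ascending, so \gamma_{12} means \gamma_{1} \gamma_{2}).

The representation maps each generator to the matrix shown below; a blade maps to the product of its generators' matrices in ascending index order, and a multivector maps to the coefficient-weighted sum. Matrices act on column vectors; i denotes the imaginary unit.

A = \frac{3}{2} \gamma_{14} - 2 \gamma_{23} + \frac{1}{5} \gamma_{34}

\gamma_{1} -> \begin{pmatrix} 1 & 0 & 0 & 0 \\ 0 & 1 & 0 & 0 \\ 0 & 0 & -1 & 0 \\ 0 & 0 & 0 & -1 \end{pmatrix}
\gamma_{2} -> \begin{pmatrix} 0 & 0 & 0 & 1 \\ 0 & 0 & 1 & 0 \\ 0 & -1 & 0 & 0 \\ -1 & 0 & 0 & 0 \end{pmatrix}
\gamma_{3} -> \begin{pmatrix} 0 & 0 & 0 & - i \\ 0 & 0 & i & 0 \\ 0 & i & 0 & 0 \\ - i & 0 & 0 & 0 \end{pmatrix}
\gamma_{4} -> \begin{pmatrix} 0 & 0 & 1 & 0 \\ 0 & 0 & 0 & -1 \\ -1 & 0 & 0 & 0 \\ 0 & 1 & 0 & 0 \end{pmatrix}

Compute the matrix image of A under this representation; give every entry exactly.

Bivector images (products of the table entries): rho(\gamma_{14}) = rho(\gamma_{1})rho(\gamma_{4}) = \begin{pmatrix} 0 & 0 & 1 & 0 \\ 0 & 0 & 0 & -1 \\ 1 & 0 & 0 & 0 \\ 0 & -1 & 0 & 0 \end{pmatrix}; rho(\gamma_{23}) = rho(\gamma_{2})rho(\gamma_{3}) = \begin{pmatrix} - i & 0 & 0 & 0 \\ 0 & i & 0 & 0 \\ 0 & 0 & - i & 0 \\ 0 & 0 & 0 & i \end{pmatrix}; rho(\gamma_{34}) = rho(\gamma_{3})rho(\gamma_{4}) = \begin{pmatrix} 0 & - i & 0 & 0 \\ - i & 0 & 0 & 0 \\ 0 & 0 & 0 & - i \\ 0 & 0 & - i & 0 \end{pmatrix}.
M = (\frac{3}{2})*rho(\gamma_{14}) + (-2)*rho(\gamma_{23}) + (\frac{1}{5})*rho(\gamma_{34}), summed entrywise:
Answer: \begin{pmatrix} 2 i & - \frac{i}{5} & \frac{3}{2} & 0 \\ - \frac{i}{5} & - 2 i & 0 & - \frac{3}{2} \\ \frac{3}{2} & 0 & 2 i & - \frac{i}{5} \\ 0 & - \frac{3}{2} & - \frac{i}{5} & - 2 i \end{pmatrix}


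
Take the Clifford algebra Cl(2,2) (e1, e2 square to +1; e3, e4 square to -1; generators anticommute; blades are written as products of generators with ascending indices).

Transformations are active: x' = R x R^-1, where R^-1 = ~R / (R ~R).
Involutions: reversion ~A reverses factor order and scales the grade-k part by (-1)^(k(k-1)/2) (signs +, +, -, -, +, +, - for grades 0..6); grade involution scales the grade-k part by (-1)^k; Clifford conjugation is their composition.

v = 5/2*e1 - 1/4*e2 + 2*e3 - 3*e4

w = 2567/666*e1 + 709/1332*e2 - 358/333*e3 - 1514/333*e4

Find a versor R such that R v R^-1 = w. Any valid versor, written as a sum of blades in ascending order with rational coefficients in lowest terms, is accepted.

Equal squares first: v^2 = w^2 = -107/16. Then v + w = 2116/333*e1 + 94/333*e2 + 308/333*e3 - 2513/333*e4 is a versor taking v to w, provided it is invertible.
Answer: 2116/333*e1 + 94/333*e2 + 308/333*e3 - 2513/333*e4


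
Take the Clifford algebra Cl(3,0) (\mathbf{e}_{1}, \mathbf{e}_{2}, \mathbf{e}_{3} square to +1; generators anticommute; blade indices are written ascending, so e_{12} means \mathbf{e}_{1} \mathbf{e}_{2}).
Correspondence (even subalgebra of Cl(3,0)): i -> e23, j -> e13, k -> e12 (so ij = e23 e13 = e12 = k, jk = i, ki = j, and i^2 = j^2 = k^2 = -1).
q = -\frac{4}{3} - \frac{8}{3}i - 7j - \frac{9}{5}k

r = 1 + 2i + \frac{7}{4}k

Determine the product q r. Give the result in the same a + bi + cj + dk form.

In blades: q = -\frac{4}{3} - \frac{9}{5} e_{12} - 7 e_{13} - \frac{8}{3} e_{23}, r = 1 + \frac{7}{4} e_{12} + 2 e_{23}.
Distribute q over r term by term (generator squares from the signature, products reordered to ascending indices): (-\frac{4}{3})*r = -\frac{4}{3} - \frac{7}{3} e_{12} - \frac{8}{3} e_{23}; (-\frac{9}{5} e_{12})*r = \frac{63}{20} - \frac{9}{5} e_{12} - \frac{18}{5} e_{13}; (-7 e_{13})*r = 14 e_{12} - 7 e_{13} - \frac{49}{4} e_{23}; (-\frac{8}{3} e_{23})*r = \frac{16}{3} + \frac{14}{3} e_{13} - \frac{8}{3} e_{23}.
Sum: \frac{143}{20} + \frac{148}{15} e_{12} - \frac{89}{15} e_{13} - \frac{211}{12} e_{23}; translating back through the correspondence:
Answer: \frac{143}{20} - \frac{211}{12}i - \frac{89}{15}j + \frac{148}{15}k
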